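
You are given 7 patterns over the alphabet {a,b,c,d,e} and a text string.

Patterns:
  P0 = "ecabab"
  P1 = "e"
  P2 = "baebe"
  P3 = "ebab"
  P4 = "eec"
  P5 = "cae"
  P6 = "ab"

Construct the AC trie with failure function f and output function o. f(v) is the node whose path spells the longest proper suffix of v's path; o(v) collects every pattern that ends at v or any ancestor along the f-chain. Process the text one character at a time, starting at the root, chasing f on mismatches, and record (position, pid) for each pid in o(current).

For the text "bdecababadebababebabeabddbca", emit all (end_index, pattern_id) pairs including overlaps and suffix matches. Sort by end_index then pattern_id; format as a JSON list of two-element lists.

Build automaton:
Trie (insert patterns):
  0='ε' goto a→20 b→7 c→17 e→1
  1='e' goto b→12 c→2 e→15  [P1 ends]
  2='ec' goto a→3
  3='eca' goto b→4
  4='ecab' goto a→5
  5='ecaba' goto b→6
  6='ecabab' goto ·  [P0 ends]
  7='b' goto a→8
  8='ba' goto e→9
  9='bae' goto b→10
  10='baeb' goto e→11
  11='baebe' goto ·  [P2 ends]
  12='eb' goto a→13
  13='eba' goto b→14
  14='ebab' goto ·  [P3 ends]
  15='ee' goto c→16
  16='eec' goto ·  [P4 ends]
  17='c' goto a→18
  18='ca' goto e→19
  19='cae' goto ·  [P5 ends]
  20='a' goto b→21
  21='ab' goto ·  [P6 ends]

Failure links (BFS by depth):
  n1('e'): parent n0 fail=0; on 'e' 0 → fail=0;  out {1}∪∅={1}
  n7('b'): parent n0 fail=0; on 'b' 0 → fail=0;  out ∅∪∅=∅
  n17('c'): parent n0 fail=0; on 'c' 0 → fail=0;  out ∅∪∅=∅
  n20('a'): parent n0 fail=0; on 'a' 0 → fail=0;  out ∅∪∅=∅
  n2('ec'): parent n1 fail=0; on 'c' 0 → fail=17;  out ∅∪∅=∅
  n8('ba'): parent n7 fail=0; on 'a' 0 → fail=20;  out ∅∪∅=∅
  n12('eb'): parent n1 fail=0; on 'b' 0 → fail=7;  out ∅∪∅=∅
  n15('ee'): parent n1 fail=0; on 'e' 0 → fail=1;  out ∅∪{1}={1}
  n18('ca'): parent n17 fail=0; on 'a' 0 → fail=20;  out ∅∪∅=∅
  n21('ab'): parent n20 fail=0; on 'b' 0 → fail=7;  out {6}∪∅={6}
  n3('eca'): parent n2 fail=17; on 'a' 17 → fail=18;  out ∅∪∅=∅
  n9('bae'): parent n8 fail=20; on 'e' 20→0 → fail=1;  out ∅∪{1}={1}
  n13('eba'): parent n12 fail=7; on 'a' 7 → fail=8;  out ∅∪∅=∅
  n16('eec'): parent n15 fail=1; on 'c' 1 → fail=2;  out {4}∪∅={4}
  n19('cae'): parent n18 fail=20; on 'e' 20→0 → fail=1;  out {5}∪{1}={1,5}
  n4('ecab'): parent n3 fail=18; on 'b' 18→20 → fail=21;  out ∅∪{6}={6}
  n10('baeb'): parent n9 fail=1; on 'b' 1 → fail=12;  out ∅∪∅=∅
  n14('ebab'): parent n13 fail=8; on 'b' 8→20 → fail=21;  out {3}∪{6}={3,6}
  n5('ecaba'): parent n4 fail=21; on 'a' 21→7 → fail=8;  out ∅∪∅=∅
  n11('baebe'): parent n10 fail=12; on 'e' 12→7→0 → fail=1;  out {2}∪{1}={1,2}
  n6('ecabab'): parent n5 fail=8; on 'b' 8→20 → fail=21;  out {0}∪{6}={0,6}

Run:
pos 0 'b': at 7
pos 1 'd': at 0 ·f
pos 2 'e': at 1  ** P1@[2:2]
pos 3 'c': at 2
pos 4 'a': at 3
pos 5 'b': at 4  ** P6@[4:5]
pos 6 'a': at 5
pos 7 'b': at 6  ** P0@[2:7],P6@[6:7]
pos 8 'a': at 8 ·f
pos 9 'd': at 0 ·f
pos 10 'e': at 1  ** P1@[10:10]
pos 11 'b': at 12
pos 12 'a': at 13
pos 13 'b': at 14  ** P3@[10:13],P6@[12:13]
pos 14 'a': at 8 ·f
pos 15 'b': at 21 ·f  ** P6@[14:15]
pos 16 'e': at 1 ·f  ** P1@[16:16]
pos 17 'b': at 12
pos 18 'a': at 13
pos 19 'b': at 14  ** P3@[16:19],P6@[18:19]
pos 20 'e': at 1 ·f  ** P1@[20:20]
pos 21 'a': at 20 ·f
pos 22 'b': at 21  ** P6@[21:22]
pos 23 'd': at 0 ·f
pos 24 'd': at 0
pos 25 'b': at 7
pos 26 'c': at 17 ·f
pos 27 'a': at 18

All matches (sorted): [[2,1],[5,6],[7,0],[7,6],[10,1],[13,3],[13,6],[15,6],[16,1],[19,3],[19,6],[20,1],[22,6]]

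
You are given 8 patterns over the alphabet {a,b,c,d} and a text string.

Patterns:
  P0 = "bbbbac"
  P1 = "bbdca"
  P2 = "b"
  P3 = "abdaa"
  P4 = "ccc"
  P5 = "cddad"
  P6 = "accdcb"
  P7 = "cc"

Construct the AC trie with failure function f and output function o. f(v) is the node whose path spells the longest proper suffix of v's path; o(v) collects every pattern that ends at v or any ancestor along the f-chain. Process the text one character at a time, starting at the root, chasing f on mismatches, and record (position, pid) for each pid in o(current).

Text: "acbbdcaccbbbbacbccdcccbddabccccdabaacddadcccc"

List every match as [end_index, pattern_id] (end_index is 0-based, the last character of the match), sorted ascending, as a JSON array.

Build:
Trie (insert patterns):
  0='ε' goto a→10 b→1 c→15
  1='b' goto b→2  ←P2
  2='bb' goto b→3 d→7
  3='bbb' goto b→4
  4='bbbb' goto a→5
  5='bbbba' goto c→6
  6='bbbbac' goto ·  ←P0
  7='bbd' goto c→8
  8='bbdc' goto a→9
  9='bbdca' goto ·  ←P1
  10='a' goto b→11 c→22
  11='ab' goto d→12
  12='abd' goto a→13
  13='abda' goto a→14
  14='abdaa' goto ·  ←P3
  15='c' goto c→16 d→18
  16='cc' goto c→17  ←P7
  17='ccc' goto ·  ←P4
  18='cd' goto d→19
  19='cdd' goto a→20
  20='cdda' goto d→21
  21='cddad' goto ·  ←P5
  22='ac' goto c→23
  23='acc' goto d→24
  24='accd' goto c→25
  25='accdc' goto b→26
  26='accdcb' goto ·  ←P6

Failure links (BFS by depth):
  n1('b'): parent n0 fail=0; on 'b' 0 → fail=0;  out {2}∪∅={2}
  n10('a'): parent n0 fail=0; on 'a' 0 → fail=0;  out ∅∪∅=∅
  n15('c'): parent n0 fail=0; on 'c' 0 → fail=0;  out ∅∪∅=∅
  n2('bb'): parent n1 fail=0; on 'b' 0 → fail=1;  out ∅∪{2}={2}
  n11('ab'): parent n10 fail=0; on 'b' 0 → fail=1;  out ∅∪{2}={2}
  n16('cc'): parent n15 fail=0; on 'c' 0 → fail=15;  out {7}∪∅={7}
  n18('cd'): parent n15 fail=0; on 'd' 0 → fail=0;  out ∅∪∅=∅
  n22('ac'): parent n10 fail=0; on 'c' 0 → fail=15;  out ∅∪∅=∅
  n3('bbb'): parent n2 fail=1; on 'b' 1 → fail=2;  out ∅∪{2}={2}
  n7('bbd'): parent n2 fail=1; on 'd' 1→0 → fail=0;  out ∅∪∅=∅
  n12('abd'): parent n11 fail=1; on 'd' 1→0 → fail=0;  out ∅∪∅=∅
  n17('ccc'): parent n16 fail=15; on 'c' 15 → fail=16;  out {4}∪{7}={4,7}
  n19('cdd'): parent n18 fail=0; on 'd' 0 → fail=0;  out ∅∪∅=∅
  n23('acc'): parent n22 fail=15; on 'c' 15 → fail=16;  out ∅∪{7}={7}
  n4('bbbb'): parent n3 fail=2; on 'b' 2 → fail=3;  out ∅∪{2}={2}
  n8('bbdc'): parent n7 fail=0; on 'c' 0 → fail=15;  out ∅∪∅=∅
  n13('abda'): parent n12 fail=0; on 'a' 0 → fail=10;  out ∅∪∅=∅
  n20('cdda'): parent n19 fail=0; on 'a' 0 → fail=10;  out ∅∪∅=∅
  n24('accd'): parent n23 fail=16; on 'd' 16→15 → fail=18;  out ∅∪∅=∅
  n5('bbbba'): parent n4 fail=3; on 'a' 3→2→1→0 → fail=10;  out ∅∪∅=∅
  n9('bbdca'): parent n8 fail=15; on 'a' 15→0 → fail=10;  out {1}∪∅={1}
  n14('abdaa'): parent n13 fail=10; on 'a' 10→0 → fail=10;  out {3}∪∅={3}
  n21('cddad'): parent n20 fail=10; on 'd' 10→0 → fail=0;  out {5}∪∅={5}
  n25('accdc'): parent n24 fail=18; on 'c' 18→0 → fail=15;  out ∅∪∅=∅
  n6('bbbbac'): parent n5 fail=10; on 'c' 10 → fail=22;  out {0}∪∅={0}
  n26('accdcb'): parent n25 fail=15; on 'b' 15→0 → fail=1;  out {6}∪{2}={2,6}

Text stream:
pos 0 'a': at 10
pos 1 'c': at 22
pos 2 'b': at 1 (via fail)  ** P2@[2:2]
pos 3 'b': at 2  ** P2@[3:3]
pos 4 'd': at 7
pos 5 'c': at 8
pos 6 'a': at 9  ** P1@[2:6]
pos 7 'c': at 22 (via fail)
pos 8 'c': at 23  ** P7@[7:8]
pos 9 'b': at 1 (via fail)  ** P2@[9:9]
pos 10 'b': at 2  ** P2@[10:10]
pos 11 'b': at 3  ** P2@[11:11]
pos 12 'b': at 4  ** P2@[12:12]
pos 13 'a': at 5
pos 14 'c': at 6  ** P0@[9:14]
pos 15 'b': at 1 (via fail)  ** P2@[15:15]
pos 16 'c': at 15 (via fail)
pos 17 'c': at 16  ** P7@[16:17]
pos 18 'd': at 18 (via fail)
pos 19 'c': at 15 (via fail)
pos 20 'c': at 16  ** P7@[19:20]
pos 21 'c': at 17  ** P4@[19:21],P7@[20:21]
pos 22 'b': at 1 (via fail)  ** P2@[22:22]
pos 23 'd': at 0 (via fail)
pos 24 'd': at 0
pos 25 'a': at 10
pos 26 'b': at 11  ** P2@[26:26]
pos 27 'c': at 15 (via fail)
pos 28 'c': at 16  ** P7@[27:28]
pos 29 'c': at 17  ** P4@[27:29],P7@[28:29]
pos 30 'c': at 17 (via fail)  ** P4@[28:30],P7@[29:30]
pos 31 'd': at 18 (via fail)
pos 32 'a': at 10 (via fail)
pos 33 'b': at 11  ** P2@[33:33]
pos 34 'a': at 10 (via fail)
pos 35 'a': at 10 (via fail)
pos 36 'c': at 22
pos 37 'd': at 18 (via fail)
pos 38 'd': at 19
pos 39 'a': at 20
pos 40 'd': at 21  ** P5@[36:40]
pos 41 'c': at 15 (via fail)
pos 42 'c': at 16  ** P7@[41:42]
pos 43 'c': at 17  ** P4@[41:43],P7@[42:43]
pos 44 'c': at 17 (via fail)  ** P4@[42:44],P7@[43:44]

All matches (sorted): [[2,2],[3,2],[6,1],[8,7],[9,2],[10,2],[11,2],[12,2],[14,0],[15,2],[17,7],[20,7],[21,4],[21,7],[22,2],[26,2],[28,7],[29,4],[29,7],[30,4],[30,7],[33,2],[40,5],[42,7],[43,4],[43,7],[44,4],[44,7]]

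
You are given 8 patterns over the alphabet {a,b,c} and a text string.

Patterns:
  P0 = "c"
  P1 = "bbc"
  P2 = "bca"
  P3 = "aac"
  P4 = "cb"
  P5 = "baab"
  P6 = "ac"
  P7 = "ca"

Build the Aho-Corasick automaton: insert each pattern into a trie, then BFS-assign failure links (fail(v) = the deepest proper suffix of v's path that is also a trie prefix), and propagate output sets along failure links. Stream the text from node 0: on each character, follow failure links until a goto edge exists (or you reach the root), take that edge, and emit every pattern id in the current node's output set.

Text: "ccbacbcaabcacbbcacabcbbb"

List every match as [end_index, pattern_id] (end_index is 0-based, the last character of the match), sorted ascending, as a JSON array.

Build automaton:
Trie (insert patterns):
  n0 'ε': a→7 b→2 c→1
  n1 'c': a→15 b→10  [P0 ends]
  n2 'b': a→11 b→3 c→5
  n3 'bb': c→4
  n4 'bbc': ·  [P1 ends]
  n5 'bc': a→6
  n6 'bca': ·  [P2 ends]
  n7 'a': a→8 c→14
  n8 'aa': c→9
  n9 'aac': ·  [P3 ends]
  n10 'cb': ·  [P4 ends]
  n11 'ba': a→12
  n12 'baa': b→13
  n13 'baab': ·  [P5 ends]
  n14 'ac': ·  [P6 ends]
  n15 'ca': ·  [P7 ends]

BFS fail/out derivation:
  fail(1) 'c': from fail(0)=0 chase 'c': 0 ⇒ 0;  out={0}∪out(0)={0}
  fail(2) 'b': from fail(0)=0 chase 'b': 0 ⇒ 0;  out=∅∪out(0)=∅
  fail(7) 'a': from fail(0)=0 chase 'a': 0 ⇒ 0;  out=∅∪out(0)=∅
  fail(3) 'bb': from fail(2)=0 chase 'b': 0 ⇒ 2;  out=∅∪out(2)=∅
  fail(5) 'bc': from fail(2)=0 chase 'c': 0 ⇒ 1;  out=∅∪out(1)={0}
  fail(8) 'aa': from fail(7)=0 chase 'a': 0 ⇒ 7;  out=∅∪out(7)=∅
  fail(10) 'cb': from fail(1)=0 chase 'b': 0 ⇒ 2;  out={4}∪out(2)={4}
  fail(11) 'ba': from fail(2)=0 chase 'a': 0 ⇒ 7;  out=∅∪out(7)=∅
  fail(14) 'ac': from fail(7)=0 chase 'c': 0 ⇒ 1;  out={6}∪out(1)={0,6}
  fail(15) 'ca': from fail(1)=0 chase 'a': 0 ⇒ 7;  out={7}∪out(7)={7}
  fail(4) 'bbc': from fail(3)=2 chase 'c': 2 ⇒ 5;  out={1}∪out(5)={0,1}
  fail(6) 'bca': from fail(5)=1 chase 'a': 1 ⇒ 15;  out={2}∪out(15)={2,7}
  fail(9) 'aac': from fail(8)=7 chase 'c': 7 ⇒ 14;  out={3}∪out(14)={0,3,6}
  fail(12) 'baa': from fail(11)=7 chase 'a': 7 ⇒ 8;  out=∅∪out(8)=∅
  fail(13) 'baab': from fail(12)=8 chase 'b': 8→7→0 ⇒ 2;  out={5}∪out(2)={5}

Scan:
i=0 'c': node 0→1  → match P0@[0:0]
i=1 'c': node 1→1 (via fail)  → match P0@[1:1]
i=2 'b': node 1→10  → match P4@[1:2]
i=3 'a': node 10→11 (via fail)
i=4 'c': node 11→14 (via fail)  → match P0@[4:4],P6@[3:4]
i=5 'b': node 14→10 (via fail)  → match P4@[4:5]
i=6 'c': node 10→5 (via fail)  → match P0@[6:6]
i=7 'a': node 5→6  → match P2@[5:7],P7@[6:7]
i=8 'a': node 6→8 (via fail)
i=9 'b': node 8→2 (via fail)
i=10 'c': node 2→5  → match P0@[10:10]
i=11 'a': node 5→6  → match P2@[9:11],P7@[10:11]
i=12 'c': node 6→14 (via fail)  → match P0@[12:12],P6@[11:12]
i=13 'b': node 14→10 (via fail)  → match P4@[12:13]
i=14 'b': node 10→3 (via fail)
i=15 'c': node 3→4  → match P0@[15:15],P1@[13:15]
i=16 'a': node 4→6 (via fail)  → match P2@[14:16],P7@[15:16]
i=17 'c': node 6→14 (via fail)  → match P0@[17:17],P6@[16:17]
i=18 'a': node 14→15 (via fail)  → match P7@[17:18]
i=19 'b': node 15→2 (via fail)
i=20 'c': node 2→5  → match P0@[20:20]
i=21 'b': node 5→10 (via fail)  → match P4@[20:21]
i=22 'b': node 10→3 (via fail)
i=23 'b': node 3→3 (via fail)

Result: [[0,0],[1,0],[2,4],[4,0],[4,6],[5,4],[6,0],[7,2],[7,7],[10,0],[11,2],[11,7],[12,0],[12,6],[13,4],[15,0],[15,1],[16,2],[16,7],[17,0],[17,6],[18,7],[20,0],[21,4]]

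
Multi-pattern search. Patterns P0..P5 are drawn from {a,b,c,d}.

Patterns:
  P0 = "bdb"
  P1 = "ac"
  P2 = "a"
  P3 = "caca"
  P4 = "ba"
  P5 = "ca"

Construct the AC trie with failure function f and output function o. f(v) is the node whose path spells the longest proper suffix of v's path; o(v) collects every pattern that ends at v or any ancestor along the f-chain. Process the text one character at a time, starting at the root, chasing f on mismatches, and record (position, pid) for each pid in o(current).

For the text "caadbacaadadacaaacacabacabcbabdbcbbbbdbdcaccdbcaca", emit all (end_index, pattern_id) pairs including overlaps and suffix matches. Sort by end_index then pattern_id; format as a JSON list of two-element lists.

Construct AC machine:
Trie nodes:
  n0 'ε': a→4 b→1 c→6
  n1 'b': a→10 d→2
  n2 'bd': b→3
  n3 'bdb': ·  ←P0
  n4 'a': c→5  ←P2
  n5 'ac': ·  ←P1
  n6 'c': a→7
  n7 'ca': c→8  ←P5
  n8 'cac': a→9
  n9 'caca': ·  ←P3
  n10 'ba': ·  ←P4

Failure links (BFS by depth):
  n1('b'): parent n0 fail=0; on 'b' 0 → fail=0;  out ∅∪∅=∅
  n4('a'): parent n0 fail=0; on 'a' 0 → fail=0;  out {2}∪∅={2}
  n6('c'): parent n0 fail=0; on 'c' 0 → fail=0;  out ∅∪∅=∅
  n2('bd'): parent n1 fail=0; on 'd' 0 → fail=0;  out ∅∪∅=∅
  n5('ac'): parent n4 fail=0; on 'c' 0 → fail=6;  out {1}∪∅={1}
  n7('ca'): parent n6 fail=0; on 'a' 0 → fail=4;  out {5}∪{2}={2,5}
  n10('ba'): parent n1 fail=0; on 'a' 0 → fail=4;  out {4}∪{2}={2,4}
  n3('bdb'): parent n2 fail=0; on 'b' 0 → fail=1;  out {0}∪∅={0}
  n8('cac'): parent n7 fail=4; on 'c' 4 → fail=5;  out ∅∪{1}={1}
  n9('caca'): parent n8 fail=5; on 'a' 5→6 → fail=7;  out {3}∪{2,5}={2,3,5}

Run:
[0] read 'c'  n0⇒n6
[1] read 'a'  n6⇒n7  → match P2@[1:1],P5@[0:1]
[2] read 'a'  n7⇒n4 (via fail)  → match P2@[2:2]
[3] read 'd'  n4⇒n0 (via fail)
[4] read 'b'  n0⇒n1
[5] read 'a'  n1⇒n10  → match P2@[5:5],P4@[4:5]
[6] read 'c'  n10⇒n5 (via fail)  → match P1@[5:6]
[7] read 'a'  n5⇒n7 (via fail)  → match P2@[7:7],P5@[6:7]
[8] read 'a'  n7⇒n4 (via fail)  → match P2@[8:8]
[9] read 'd'  n4⇒n0 (via fail)
[10] read 'a'  n0⇒n4  → match P2@[10:10]
[11] read 'd'  n4⇒n0 (via fail)
[12] read 'a'  n0⇒n4  → match P2@[12:12]
[13] read 'c'  n4⇒n5  → match P1@[12:13]
[14] read 'a'  n5⇒n7 (via fail)  → match P2@[14:14],P5@[13:14]
[15] read 'a'  n7⇒n4 (via fail)  → match P2@[15:15]
[16] read 'a'  n4⇒n4 (via fail)  → match P2@[16:16]
[17] read 'c'  n4⇒n5  → match P1@[16:17]
[18] read 'a'  n5⇒n7 (via fail)  → match P2@[18:18],P5@[17:18]
[19] read 'c'  n7⇒n8  → match P1@[18:19]
[20] read 'a'  n8⇒n9  → match P2@[20:20],P3@[17:20],P5@[19:20]
[21] read 'b'  n9⇒n1 (via fail)
[22] read 'a'  n1⇒n10  → match P2@[22:22],P4@[21:22]
[23] read 'c'  n10⇒n5 (via fail)  → match P1@[22:23]
[24] read 'a'  n5⇒n7 (via fail)  → match P2@[24:24],P5@[23:24]
[25] read 'b'  n7⇒n1 (via fail)
[26] read 'c'  n1⇒n6 (via fail)
[27] read 'b'  n6⇒n1 (via fail)
[28] read 'a'  n1⇒n10  → match P2@[28:28],P4@[27:28]
[29] read 'b'  n10⇒n1 (via fail)
[30] read 'd'  n1⇒n2
[31] read 'b'  n2⇒n3  → match P0@[29:31]
[32] read 'c'  n3⇒n6 (via fail)
[33] read 'b'  n6⇒n1 (via fail)
[34] read 'b'  n1⇒n1 (via fail)
[35] read 'b'  n1⇒n1 (via fail)
[36] read 'b'  n1⇒n1 (via fail)
[37] read 'd'  n1⇒n2
[38] read 'b'  n2⇒n3  → match P0@[36:38]
[39] read 'd'  n3⇒n2 (via fail)
[40] read 'c'  n2⇒n6 (via fail)
[41] read 'a'  n6⇒n7  → match P2@[41:41],P5@[40:41]
[42] read 'c'  n7⇒n8  → match P1@[41:42]
[43] read 'c'  n8⇒n6 (via fail)
[44] read 'd'  n6⇒n0 (via fail)
[45] read 'b'  n0⇒n1
[46] read 'c'  n1⇒n6 (via fail)
[47] read 'a'  n6⇒n7  → match P2@[47:47],P5@[46:47]
[48] read 'c'  n7⇒n8  → match P1@[47:48]
[49] read 'a'  n8⇒n9  → match P2@[49:49],P3@[46:49],P5@[48:49]

Result: [[1,2],[1,5],[2,2],[5,2],[5,4],[6,1],[7,2],[7,5],[8,2],[10,2],[12,2],[13,1],[14,2],[14,5],[15,2],[16,2],[17,1],[18,2],[18,5],[19,1],[20,2],[20,3],[20,5],[22,2],[22,4],[23,1],[24,2],[24,5],[28,2],[28,4],[31,0],[38,0],[41,2],[41,5],[42,1],[47,2],[47,5],[48,1],[49,2],[49,3],[49,5]]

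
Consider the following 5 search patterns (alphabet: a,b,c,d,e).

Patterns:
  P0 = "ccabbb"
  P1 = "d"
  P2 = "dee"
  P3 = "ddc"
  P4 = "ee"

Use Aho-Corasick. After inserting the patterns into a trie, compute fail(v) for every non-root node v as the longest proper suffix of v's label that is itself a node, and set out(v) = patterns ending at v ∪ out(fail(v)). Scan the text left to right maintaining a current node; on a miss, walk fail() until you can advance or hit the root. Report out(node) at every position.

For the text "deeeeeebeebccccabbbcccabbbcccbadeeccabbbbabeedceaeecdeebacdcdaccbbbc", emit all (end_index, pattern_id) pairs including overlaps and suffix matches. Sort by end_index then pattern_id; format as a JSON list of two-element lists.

Build automaton:
Trie (insert patterns):
  0='ε' goto c→1 d→7 e→12
  1='c' goto c→2
  2='cc' goto a→3
  3='cca' goto b→4
  4='ccab' goto b→5
  5='ccabb' goto b→6
  6='ccabbb' goto ·  [P0 ends]
  7='d' goto d→10 e→8  [P1 ends]
  8='de' goto e→9
  9='dee' goto ·  [P2 ends]
  10='dd' goto c→11
  11='ddc' goto ·  [P3 ends]
  12='e' goto e→13
  13='ee' goto ·  [P4 ends]

BFS fail/out derivation:
  fail(1) 'c': from fail(0)=0 chase 'c': 0 ⇒ 0;  out=∅∪out(0)=∅
  fail(7) 'd': from fail(0)=0 chase 'd': 0 ⇒ 0;  out={1}∪out(0)={1}
  fail(12) 'e': from fail(0)=0 chase 'e': 0 ⇒ 0;  out=∅∪out(0)=∅
  fail(2) 'cc': from fail(1)=0 chase 'c': 0 ⇒ 1;  out=∅∪out(1)=∅
  fail(8) 'de': from fail(7)=0 chase 'e': 0 ⇒ 12;  out=∅∪out(12)=∅
  fail(10) 'dd': from fail(7)=0 chase 'd': 0 ⇒ 7;  out=∅∪out(7)={1}
  fail(13) 'ee': from fail(12)=0 chase 'e': 0 ⇒ 12;  out={4}∪out(12)={4}
  fail(3) 'cca': from fail(2)=1 chase 'a': 1→0 ⇒ 0;  out=∅∪out(0)=∅
  fail(9) 'dee': from fail(8)=12 chase 'e': 12 ⇒ 13;  out={2}∪out(13)={2,4}
  fail(11) 'ddc': from fail(10)=7 chase 'c': 7→0 ⇒ 1;  out={3}∪out(1)={3}
  fail(4) 'ccab': from fail(3)=0 chase 'b': 0 ⇒ 0;  out=∅∪out(0)=∅
  fail(5) 'ccabb': from fail(4)=0 chase 'b': 0 ⇒ 0;  out=∅∪out(0)=∅
  fail(6) 'ccabbb': from fail(5)=0 chase 'b': 0 ⇒ 0;  out={0}∪out(0)={0}

Text stream:
pos 0 'd': at 7  ** P1@[0:0]
pos 1 'e': at 8
pos 2 'e': at 9  ** P2@[0:2],P4@[1:2]
pos 3 'e': at 13 (fail-walked)  ** P4@[2:3]
pos 4 'e': at 13 (fail-walked)  ** P4@[3:4]
pos 5 'e': at 13 (fail-walked)  ** P4@[4:5]
pos 6 'e': at 13 (fail-walked)  ** P4@[5:6]
pos 7 'b': at 0 (fail-walked)
pos 8 'e': at 12
pos 9 'e': at 13  ** P4@[8:9]
pos 10 'b': at 0 (fail-walked)
pos 11 'c': at 1
pos 12 'c': at 2
pos 13 'c': at 2 (fail-walked)
pos 14 'c': at 2 (fail-walked)
pos 15 'a': at 3
pos 16 'b': at 4
pos 17 'b': at 5
pos 18 'b': at 6  ** P0@[13:18]
pos 19 'c': at 1 (fail-walked)
pos 20 'c': at 2
pos 21 'c': at 2 (fail-walked)
pos 22 'a': at 3
pos 23 'b': at 4
pos 24 'b': at 5
pos 25 'b': at 6  ** P0@[20:25]
pos 26 'c': at 1 (fail-walked)
pos 27 'c': at 2
pos 28 'c': at 2 (fail-walked)
pos 29 'b': at 0 (fail-walked)
pos 30 'a': at 0
pos 31 'd': at 7  ** P1@[31:31]
pos 32 'e': at 8
pos 33 'e': at 9  ** P2@[31:33],P4@[32:33]
pos 34 'c': at 1 (fail-walked)
pos 35 'c': at 2
pos 36 'a': at 3
pos 37 'b': at 4
pos 38 'b': at 5
pos 39 'b': at 6  ** P0@[34:39]
pos 40 'b': at 0 (fail-walked)
pos 41 'a': at 0
pos 42 'b': at 0
pos 43 'e': at 12
pos 44 'e': at 13  ** P4@[43:44]
pos 45 'd': at 7 (fail-walked)  ** P1@[45:45]
pos 46 'c': at 1 (fail-walked)
pos 47 'e': at 12 (fail-walked)
pos 48 'a': at 0 (fail-walked)
pos 49 'e': at 12
pos 50 'e': at 13  ** P4@[49:50]
pos 51 'c': at 1 (fail-walked)
pos 52 'd': at 7 (fail-walked)  ** P1@[52:52]
pos 53 'e': at 8
pos 54 'e': at 9  ** P2@[52:54],P4@[53:54]
pos 55 'b': at 0 (fail-walked)
pos 56 'a': at 0
pos 57 'c': at 1
pos 58 'd': at 7 (fail-walked)  ** P1@[58:58]
pos 59 'c': at 1 (fail-walked)
pos 60 'd': at 7 (fail-walked)  ** P1@[60:60]
pos 61 'a': at 0 (fail-walked)
pos 62 'c': at 1
pos 63 'c': at 2
pos 64 'b': at 0 (fail-walked)
pos 65 'b': at 0
pos 66 'b': at 0
pos 67 'c': at 1

Result: [[0,1],[2,2],[2,4],[3,4],[4,4],[5,4],[6,4],[9,4],[18,0],[25,0],[31,1],[33,2],[33,4],[39,0],[44,4],[45,1],[50,4],[52,1],[54,2],[54,4],[58,1],[60,1]]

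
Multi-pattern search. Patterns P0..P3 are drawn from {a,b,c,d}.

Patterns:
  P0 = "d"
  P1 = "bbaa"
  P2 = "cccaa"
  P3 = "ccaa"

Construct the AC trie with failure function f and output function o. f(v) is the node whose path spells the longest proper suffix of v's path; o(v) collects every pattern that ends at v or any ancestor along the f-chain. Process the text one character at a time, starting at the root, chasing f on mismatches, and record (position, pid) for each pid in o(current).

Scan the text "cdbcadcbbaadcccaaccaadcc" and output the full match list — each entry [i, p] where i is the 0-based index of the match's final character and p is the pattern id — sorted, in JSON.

Construct AC machine:
Trie nodes:
  n0 'ε': b→2 c→6 d→1
  n1 'd': ·  [P0 ends]
  n2 'b': b→3
  n3 'bb': a→4
  n4 'bba': a→5
  n5 'bbaa': ·  [P1 ends]
  n6 'c': c→7
  n7 'cc': a→11 c→8
  n8 'ccc': a→9
  n9 'ccca': a→10
  n10 'cccaa': ·  [P2 ends]
  n11 'cca': a→12
  n12 'ccaa': ·  [P3 ends]

Failure links (BFS by depth):
  n1('d'): parent n0 fail=0; on 'd' 0 → fail=0;  out {0}∪∅={0}
  n2('b'): parent n0 fail=0; on 'b' 0 → fail=0;  out ∅∪∅=∅
  n6('c'): parent n0 fail=0; on 'c' 0 → fail=0;  out ∅∪∅=∅
  n3('bb'): parent n2 fail=0; on 'b' 0 → fail=2;  out ∅∪∅=∅
  n7('cc'): parent n6 fail=0; on 'c' 0 → fail=6;  out ∅∪∅=∅
  n4('bba'): parent n3 fail=2; on 'a' 2→0 → fail=0;  out ∅∪∅=∅
  n8('ccc'): parent n7 fail=6; on 'c' 6 → fail=7;  out ∅∪∅=∅
  n11('cca'): parent n7 fail=6; on 'a' 6→0 → fail=0;  out ∅∪∅=∅
  n5('bbaa'): parent n4 fail=0; on 'a' 0 → fail=0;  out {1}∪∅={1}
  n9('ccca'): parent n8 fail=7; on 'a' 7 → fail=11;  out ∅∪∅=∅
  n12('ccaa'): parent n11 fail=0; on 'a' 0 → fail=0;  out {3}∪∅={3}
  n10('cccaa'): parent n9 fail=11; on 'a' 11 → fail=12;  out {2}∪{3}={2,3}

Text stream:
i=0 'c': node 0→6
i=1 'd': node 6→1 ·f  emit P0@[1:1]
i=2 'b': node 1→2 ·f
i=3 'c': node 2→6 ·f
i=4 'a': node 6→0 ·f
i=5 'd': node 0→1  emit P0@[5:5]
i=6 'c': node 1→6 ·f
i=7 'b': node 6→2 ·f
i=8 'b': node 2→3
i=9 'a': node 3→4
i=10 'a': node 4→5  emit P1@[7:10]
i=11 'd': node 5→1 ·f  emit P0@[11:11]
i=12 'c': node 1→6 ·f
i=13 'c': node 6→7
i=14 'c': node 7→8
i=15 'a': node 8→9
i=16 'a': node 9→10  emit P2@[12:16],P3@[13:16]
i=17 'c': node 10→6 ·f
i=18 'c': node 6→7
i=19 'a': node 7→11
i=20 'a': node 11→12  emit P3@[17:20]
i=21 'd': node 12→1 ·f  emit P0@[21:21]
i=22 'c': node 1→6 ·f
i=23 'c': node 6→7

Result: [[1,0],[5,0],[10,1],[11,0],[16,2],[16,3],[20,3],[21,0]]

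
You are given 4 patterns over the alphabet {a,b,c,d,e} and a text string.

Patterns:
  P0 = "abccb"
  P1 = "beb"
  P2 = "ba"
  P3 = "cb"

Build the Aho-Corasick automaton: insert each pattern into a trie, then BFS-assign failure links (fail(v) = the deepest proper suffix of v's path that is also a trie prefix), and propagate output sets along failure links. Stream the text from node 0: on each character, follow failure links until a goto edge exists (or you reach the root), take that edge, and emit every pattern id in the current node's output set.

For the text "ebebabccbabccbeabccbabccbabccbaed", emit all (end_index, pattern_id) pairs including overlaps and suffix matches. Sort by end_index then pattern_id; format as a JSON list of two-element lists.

Build automaton:
Trie (insert patterns):
  n0 'ε': a→1 b→6 c→10
  n1 'a': b→2
  n2 'ab': c→3
  n3 'abc': c→4
  n4 'abcc': b→5
  n5 'abccb': ·  ←P0
  n6 'b': a→9 e→7
  n7 'be': b→8
  n8 'beb': ·  ←P1
  n9 'ba': ·  ←P2
  n10 'c': b→11
  n11 'cb': ·  ←P3

Failure links (BFS by depth):
  fail(1) 'a': from fail(0)=0 chase 'a': 0 ⇒ 0;  out=∅∪out(0)=∅
  fail(6) 'b': from fail(0)=0 chase 'b': 0 ⇒ 0;  out=∅∪out(0)=∅
  fail(10) 'c': from fail(0)=0 chase 'c': 0 ⇒ 0;  out=∅∪out(0)=∅
  fail(2) 'ab': from fail(1)=0 chase 'b': 0 ⇒ 6;  out=∅∪out(6)=∅
  fail(7) 'be': from fail(6)=0 chase 'e': 0 ⇒ 0;  out=∅∪out(0)=∅
  fail(9) 'ba': from fail(6)=0 chase 'a': 0 ⇒ 1;  out={2}∪out(1)={2}
  fail(11) 'cb': from fail(10)=0 chase 'b': 0 ⇒ 6;  out={3}∪out(6)={3}
  fail(3) 'abc': from fail(2)=6 chase 'c': 6→0 ⇒ 10;  out=∅∪out(10)=∅
  fail(8) 'beb': from fail(7)=0 chase 'b': 0 ⇒ 6;  out={1}∪out(6)={1}
  fail(4) 'abcc': from fail(3)=10 chase 'c': 10→0 ⇒ 10;  out=∅∪out(10)=∅
  fail(5) 'abccb': from fail(4)=10 chase 'b': 10 ⇒ 11;  out={0}∪out(11)={0,3}

Scan:
i=0 'e': node 0→0
i=1 'b': node 0→6
i=2 'e': node 6→7
i=3 'b': node 7→8  emit P1@[1:3]
i=4 'a': node 8→9 (via fail)  emit P2@[3:4]
i=5 'b': node 9→2 (via fail)
i=6 'c': node 2→3
i=7 'c': node 3→4
i=8 'b': node 4→5  emit P0@[4:8],P3@[7:8]
i=9 'a': node 5→9 (via fail)  emit P2@[8:9]
i=10 'b': node 9→2 (via fail)
i=11 'c': node 2→3
i=12 'c': node 3→4
i=13 'b': node 4→5  emit P0@[9:13],P3@[12:13]
i=14 'e': node 5→7 (via fail)
i=15 'a': node 7→1 (via fail)
i=16 'b': node 1→2
i=17 'c': node 2→3
i=18 'c': node 3→4
i=19 'b': node 4→5  emit P0@[15:19],P3@[18:19]
i=20 'a': node 5→9 (via fail)  emit P2@[19:20]
i=21 'b': node 9→2 (via fail)
i=22 'c': node 2→3
i=23 'c': node 3→4
i=24 'b': node 4→5  emit P0@[20:24],P3@[23:24]
i=25 'a': node 5→9 (via fail)  emit P2@[24:25]
i=26 'b': node 9→2 (via fail)
i=27 'c': node 2→3
i=28 'c': node 3→4
i=29 'b': node 4→5  emit P0@[25:29],P3@[28:29]
i=30 'a': node 5→9 (via fail)  emit P2@[29:30]
i=31 'e': node 9→0 (via fail)
i=32 'd': node 0→0

Result: [[3,1],[4,2],[8,0],[8,3],[9,2],[13,0],[13,3],[19,0],[19,3],[20,2],[24,0],[24,3],[25,2],[29,0],[29,3],[30,2]]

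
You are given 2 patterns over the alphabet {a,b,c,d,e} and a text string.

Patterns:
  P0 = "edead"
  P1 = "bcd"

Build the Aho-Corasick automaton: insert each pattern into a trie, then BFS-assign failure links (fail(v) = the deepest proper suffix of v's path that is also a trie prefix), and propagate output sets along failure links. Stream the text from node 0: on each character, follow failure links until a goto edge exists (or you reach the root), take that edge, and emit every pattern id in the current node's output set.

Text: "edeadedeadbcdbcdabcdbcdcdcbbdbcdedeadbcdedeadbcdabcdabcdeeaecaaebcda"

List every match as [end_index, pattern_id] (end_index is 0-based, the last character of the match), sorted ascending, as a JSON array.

Build:
Trie nodes:
  0='ε' goto b→6 e→1
  1='e' goto d→2
  2='ed' goto e→3
  3='ede' goto a→4
  4='edea' goto d→5
  5='edead' goto ·  ←P0
  6='b' goto c→7
  7='bc' goto d→8
  8='bcd' goto ·  ←P1

BFS fail/out derivation:
  n1('e'): parent n0 fail=0; on 'e' 0 → fail=0;  out ∅∪∅=∅
  n6('b'): parent n0 fail=0; on 'b' 0 → fail=0;  out ∅∪∅=∅
  n2('ed'): parent n1 fail=0; on 'd' 0 → fail=0;  out ∅∪∅=∅
  n7('bc'): parent n6 fail=0; on 'c' 0 → fail=0;  out ∅∪∅=∅
  n3('ede'): parent n2 fail=0; on 'e' 0 → fail=1;  out ∅∪∅=∅
  n8('bcd'): parent n7 fail=0; on 'd' 0 → fail=0;  out {1}∪∅={1}
  n4('edea'): parent n3 fail=1; on 'a' 1→0 → fail=0;  out ∅∪∅=∅
  n5('edead'): parent n4 fail=0; on 'd' 0 → fail=0;  out {0}∪∅={0}

Scan:
pos 0 'e': at 1
pos 1 'd': at 2
pos 2 'e': at 3
pos 3 'a': at 4
pos 4 'd': at 5  → match P0@[0:4]
pos 5 'e': at 1 ·f
pos 6 'd': at 2
pos 7 'e': at 3
pos 8 'a': at 4
pos 9 'd': at 5  → match P0@[5:9]
pos 10 'b': at 6 ·f
pos 11 'c': at 7
pos 12 'd': at 8  → match P1@[10:12]
pos 13 'b': at 6 ·f
pos 14 'c': at 7
pos 15 'd': at 8  → match P1@[13:15]
pos 16 'a': at 0 ·f
pos 17 'b': at 6
pos 18 'c': at 7
pos 19 'd': at 8  → match P1@[17:19]
pos 20 'b': at 6 ·f
pos 21 'c': at 7
pos 22 'd': at 8  → match P1@[20:22]
pos 23 'c': at 0 ·f
pos 24 'd': at 0
pos 25 'c': at 0
pos 26 'b': at 6
pos 27 'b': at 6 ·f
pos 28 'd': at 0 ·f
pos 29 'b': at 6
pos 30 'c': at 7
pos 31 'd': at 8  → match P1@[29:31]
pos 32 'e': at 1 ·f
pos 33 'd': at 2
pos 34 'e': at 3
pos 35 'a': at 4
pos 36 'd': at 5  → match P0@[32:36]
pos 37 'b': at 6 ·f
pos 38 'c': at 7
pos 39 'd': at 8  → match P1@[37:39]
pos 40 'e': at 1 ·f
pos 41 'd': at 2
pos 42 'e': at 3
pos 43 'a': at 4
pos 44 'd': at 5  → match P0@[40:44]
pos 45 'b': at 6 ·f
pos 46 'c': at 7
pos 47 'd': at 8  → match P1@[45:47]
pos 48 'a': at 0 ·f
pos 49 'b': at 6
pos 50 'c': at 7
pos 51 'd': at 8  → match P1@[49:51]
pos 52 'a': at 0 ·f
pos 53 'b': at 6
pos 54 'c': at 7
pos 55 'd': at 8  → match P1@[53:55]
pos 56 'e': at 1 ·f
pos 57 'e': at 1 ·f
pos 58 'a': at 0 ·f
pos 59 'e': at 1
pos 60 'c': at 0 ·f
pos 61 'a': at 0
pos 62 'a': at 0
pos 63 'e': at 1
pos 64 'b': at 6 ·f
pos 65 'c': at 7
pos 66 'd': at 8  → match P1@[64:66]
pos 67 'a': at 0 ·f

Result: [[4,0],[9,0],[12,1],[15,1],[19,1],[22,1],[31,1],[36,0],[39,1],[44,0],[47,1],[51,1],[55,1],[66,1]]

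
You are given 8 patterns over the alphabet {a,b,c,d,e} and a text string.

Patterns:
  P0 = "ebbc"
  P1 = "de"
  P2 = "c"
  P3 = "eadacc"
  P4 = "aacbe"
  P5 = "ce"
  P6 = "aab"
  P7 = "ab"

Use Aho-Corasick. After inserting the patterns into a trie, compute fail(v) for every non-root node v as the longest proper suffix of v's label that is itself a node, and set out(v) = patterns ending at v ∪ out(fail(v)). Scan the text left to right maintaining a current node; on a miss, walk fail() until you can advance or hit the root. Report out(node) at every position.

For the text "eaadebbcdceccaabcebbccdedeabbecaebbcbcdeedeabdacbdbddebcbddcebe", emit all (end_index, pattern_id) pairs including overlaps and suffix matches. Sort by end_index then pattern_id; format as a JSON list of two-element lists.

Build automaton:
Trie nodes:
  n0 'ε': a→13 c→7 d→5 e→1
  n1 'e': a→8 b→2
  n2 'eb': b→3
  n3 'ebb': c→4
  n4 'ebbc': ·  [P0 ends]
  n5 'd': e→6
  n6 'de': ·  [P1 ends]
  n7 'c': e→18  [P2 ends]
  n8 'ea': d→9
  n9 'ead': a→10
  n10 'eada': c→11
  n11 'eadac': c→12
  n12 'eadacc': ·  [P3 ends]
  n13 'a': a→14 b→20
  n14 'aa': b→19 c→15
  n15 'aac': b→16
  n16 'aacb': e→17
  n17 'aacbe': ·  [P4 ends]
  n18 'ce': ·  [P5 ends]
  n19 'aab': ·  [P6 ends]
  n20 'ab': ·  [P7 ends]

Failure links (BFS by depth):
  n1('e'): parent n0 fail=0; on 'e' 0 → fail=0;  out ∅∪∅=∅
  n5('d'): parent n0 fail=0; on 'd' 0 → fail=0;  out ∅∪∅=∅
  n7('c'): parent n0 fail=0; on 'c' 0 → fail=0;  out {2}∪∅={2}
  n13('a'): parent n0 fail=0; on 'a' 0 → fail=0;  out ∅∪∅=∅
  n2('eb'): parent n1 fail=0; on 'b' 0 → fail=0;  out ∅∪∅=∅
  n6('de'): parent n5 fail=0; on 'e' 0 → fail=1;  out {1}∪∅={1}
  n8('ea'): parent n1 fail=0; on 'a' 0 → fail=13;  out ∅∪∅=∅
  n14('aa'): parent n13 fail=0; on 'a' 0 → fail=13;  out ∅∪∅=∅
  n18('ce'): parent n7 fail=0; on 'e' 0 → fail=1;  out {5}∪∅={5}
  n20('ab'): parent n13 fail=0; on 'b' 0 → fail=0;  out {7}∪∅={7}
  n3('ebb'): parent n2 fail=0; on 'b' 0 → fail=0;  out ∅∪∅=∅
  n9('ead'): parent n8 fail=13; on 'd' 13→0 → fail=5;  out ∅∪∅=∅
  n15('aac'): parent n14 fail=13; on 'c' 13→0 → fail=7;  out ∅∪{2}={2}
  n19('aab'): parent n14 fail=13; on 'b' 13 → fail=20;  out {6}∪{7}={6,7}
  n4('ebbc'): parent n3 fail=0; on 'c' 0 → fail=7;  out {0}∪{2}={0,2}
  n10('eada'): parent n9 fail=5; on 'a' 5→0 → fail=13;  out ∅∪∅=∅
  n16('aacb'): parent n15 fail=7; on 'b' 7→0 → fail=0;  out ∅∪∅=∅
  n11('eadac'): parent n10 fail=13; on 'c' 13→0 → fail=7;  out ∅∪{2}={2}
  n17('aacbe'): parent n16 fail=0; on 'e' 0 → fail=1;  out {4}∪∅={4}
  n12('eadacc'): parent n11 fail=7; on 'c' 7→0 → fail=7;  out {3}∪{2}={2,3}

Text stream:
pos 0 'e': at 1
pos 1 'a': at 8
pos 2 'a': at 14 (via fail)
pos 3 'd': at 5 (via fail)
pos 4 'e': at 6  ** P1@[3:4]
pos 5 'b': at 2 (via fail)
pos 6 'b': at 3
pos 7 'c': at 4  ** P0@[4:7],P2@[7:7]
pos 8 'd': at 5 (via fail)
pos 9 'c': at 7 (via fail)  ** P2@[9:9]
pos 10 'e': at 18  ** P5@[9:10]
pos 11 'c': at 7 (via fail)  ** P2@[11:11]
pos 12 'c': at 7 (via fail)  ** P2@[12:12]
pos 13 'a': at 13 (via fail)
pos 14 'a': at 14
pos 15 'b': at 19  ** P6@[13:15],P7@[14:15]
pos 16 'c': at 7 (via fail)  ** P2@[16:16]
pos 17 'e': at 18  ** P5@[16:17]
pos 18 'b': at 2 (via fail)
pos 19 'b': at 3
pos 20 'c': at 4  ** P0@[17:20],P2@[20:20]
pos 21 'c': at 7 (via fail)  ** P2@[21:21]
pos 22 'd': at 5 (via fail)
pos 23 'e': at 6  ** P1@[22:23]
pos 24 'd': at 5 (via fail)
pos 25 'e': at 6  ** P1@[24:25]
pos 26 'a': at 8 (via fail)
pos 27 'b': at 20 (via fail)  ** P7@[26:27]
pos 28 'b': at 0 (via fail)
pos 29 'e': at 1
pos 30 'c': at 7 (via fail)  ** P2@[30:30]
pos 31 'a': at 13 (via fail)
pos 32 'e': at 1 (via fail)
pos 33 'b': at 2
pos 34 'b': at 3
pos 35 'c': at 4  ** P0@[32:35],P2@[35:35]
pos 36 'b': at 0 (via fail)
pos 37 'c': at 7  ** P2@[37:37]
pos 38 'd': at 5 (via fail)
pos 39 'e': at 6  ** P1@[38:39]
pos 40 'e': at 1 (via fail)
pos 41 'd': at 5 (via fail)
pos 42 'e': at 6  ** P1@[41:42]
pos 43 'a': at 8 (via fail)
pos 44 'b': at 20 (via fail)  ** P7@[43:44]
pos 45 'd': at 5 (via fail)
pos 46 'a': at 13 (via fail)
pos 47 'c': at 7 (via fail)  ** P2@[47:47]
pos 48 'b': at 0 (via fail)
pos 49 'd': at 5
pos 50 'b': at 0 (via fail)
pos 51 'd': at 5
pos 52 'd': at 5 (via fail)
pos 53 'e': at 6  ** P1@[52:53]
pos 54 'b': at 2 (via fail)
pos 55 'c': at 7 (via fail)  ** P2@[55:55]
pos 56 'b': at 0 (via fail)
pos 57 'd': at 5
pos 58 'd': at 5 (via fail)
pos 59 'c': at 7 (via fail)  ** P2@[59:59]
pos 60 'e': at 18  ** P5@[59:60]
pos 61 'b': at 2 (via fail)
pos 62 'e': at 1 (via fail)

Matches: [[4,1],[7,0],[7,2],[9,2],[10,5],[11,2],[12,2],[15,6],[15,7],[16,2],[17,5],[20,0],[20,2],[21,2],[23,1],[25,1],[27,7],[30,2],[35,0],[35,2],[37,2],[39,1],[42,1],[44,7],[47,2],[53,1],[55,2],[59,2],[60,5]]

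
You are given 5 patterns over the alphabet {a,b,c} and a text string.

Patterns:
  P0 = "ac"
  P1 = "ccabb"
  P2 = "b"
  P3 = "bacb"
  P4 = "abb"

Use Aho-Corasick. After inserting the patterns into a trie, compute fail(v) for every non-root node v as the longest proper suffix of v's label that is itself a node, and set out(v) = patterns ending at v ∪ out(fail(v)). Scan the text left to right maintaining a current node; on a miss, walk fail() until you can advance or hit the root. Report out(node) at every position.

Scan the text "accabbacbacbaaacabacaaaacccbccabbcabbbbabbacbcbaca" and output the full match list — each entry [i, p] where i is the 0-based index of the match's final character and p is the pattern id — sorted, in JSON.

Build automaton:
Trie nodes:
  n0 'ε': a→1 b→8 c→3
  n1 'a': b→12 c→2
  n2 'ac': ·  [P0 ends]
  n3 'c': c→4
  n4 'cc': a→5
  n5 'cca': b→6
  n6 'ccab': b→7
  n7 'ccabb': ·  [P1 ends]
  n8 'b': a→9  [P2 ends]
  n9 'ba': c→10
  n10 'bac': b→11
  n11 'bacb': ·  [P3 ends]
  n12 'ab': b→13
  n13 'abb': ·  [P4 ends]

Failure links (BFS by depth):
  fail(1) 'a': from fail(0)=0 chase 'a': 0 ⇒ 0;  out=∅∪out(0)=∅
  fail(3) 'c': from fail(0)=0 chase 'c': 0 ⇒ 0;  out=∅∪out(0)=∅
  fail(8) 'b': from fail(0)=0 chase 'b': 0 ⇒ 0;  out={2}∪out(0)={2}
  fail(2) 'ac': from fail(1)=0 chase 'c': 0 ⇒ 3;  out={0}∪out(3)={0}
  fail(4) 'cc': from fail(3)=0 chase 'c': 0 ⇒ 3;  out=∅∪out(3)=∅
  fail(9) 'ba': from fail(8)=0 chase 'a': 0 ⇒ 1;  out=∅∪out(1)=∅
  fail(12) 'ab': from fail(1)=0 chase 'b': 0 ⇒ 8;  out=∅∪out(8)={2}
  fail(5) 'cca': from fail(4)=3 chase 'a': 3→0 ⇒ 1;  out=∅∪out(1)=∅
  fail(10) 'bac': from fail(9)=1 chase 'c': 1 ⇒ 2;  out=∅∪out(2)={0}
  fail(13) 'abb': from fail(12)=8 chase 'b': 8→0 ⇒ 8;  out={4}∪out(8)={2,4}
  fail(6) 'ccab': from fail(5)=1 chase 'b': 1 ⇒ 12;  out=∅∪out(12)={2}
  fail(11) 'bacb': from fail(10)=2 chase 'b': 2→3→0 ⇒ 8;  out={3}∪out(8)={2,3}
  fail(7) 'ccabb': from fail(6)=12 chase 'b': 12 ⇒ 13;  out={1}∪out(13)={1,2,4}

Run:
i=0 'a': node 0→1
i=1 'c': node 1→2  emit P0@[0:1]
i=2 'c': node 2→4 ·f
i=3 'a': node 4→5
i=4 'b': node 5→6  emit P2@[4:4]
i=5 'b': node 6→7  emit P1@[1:5],P2@[5:5],P4@[3:5]
i=6 'a': node 7→9 ·f
i=7 'c': node 9→10  emit P0@[6:7]
i=8 'b': node 10→11  emit P2@[8:8],P3@[5:8]
i=9 'a': node 11→9 ·f
i=10 'c': node 9→10  emit P0@[9:10]
i=11 'b': node 10→11  emit P2@[11:11],P3@[8:11]
i=12 'a': node 11→9 ·f
i=13 'a': node 9→1 ·f
i=14 'a': node 1→1 ·f
i=15 'c': node 1→2  emit P0@[14:15]
i=16 'a': node 2→1 ·f
i=17 'b': node 1→12  emit P2@[17:17]
i=18 'a': node 12→9 ·f
i=19 'c': node 9→10  emit P0@[18:19]
i=20 'a': node 10→1 ·f
i=21 'a': node 1→1 ·f
i=22 'a': node 1→1 ·f
i=23 'a': node 1→1 ·f
i=24 'c': node 1→2  emit P0@[23:24]
i=25 'c': node 2→4 ·f
i=26 'c': node 4→4 ·f
i=27 'b': node 4→8 ·f  emit P2@[27:27]
i=28 'c': node 8→3 ·f
i=29 'c': node 3→4
i=30 'a': node 4→5
i=31 'b': node 5→6  emit P2@[31:31]
i=32 'b': node 6→7  emit P1@[28:32],P2@[32:32],P4@[30:32]
i=33 'c': node 7→3 ·f
i=34 'a': node 3→1 ·f
i=35 'b': node 1→12  emit P2@[35:35]
i=36 'b': node 12→13  emit P2@[36:36],P4@[34:36]
i=37 'b': node 13→8 ·f  emit P2@[37:37]
i=38 'b': node 8→8 ·f  emit P2@[38:38]
i=39 'a': node 8→9
i=40 'b': node 9→12 ·f  emit P2@[40:40]
i=41 'b': node 12→13  emit P2@[41:41],P4@[39:41]
i=42 'a': node 13→9 ·f
i=43 'c': node 9→10  emit P0@[42:43]
i=44 'b': node 10→11  emit P2@[44:44],P3@[41:44]
i=45 'c': node 11→3 ·f
i=46 'b': node 3→8 ·f  emit P2@[46:46]
i=47 'a': node 8→9
i=48 'c': node 9→10  emit P0@[47:48]
i=49 'a': node 10→1 ·f

All matches (sorted): [[1,0],[4,2],[5,1],[5,2],[5,4],[7,0],[8,2],[8,3],[10,0],[11,2],[11,3],[15,0],[17,2],[19,0],[24,0],[27,2],[31,2],[32,1],[32,2],[32,4],[35,2],[36,2],[36,4],[37,2],[38,2],[40,2],[41,2],[41,4],[43,0],[44,2],[44,3],[46,2],[48,0]]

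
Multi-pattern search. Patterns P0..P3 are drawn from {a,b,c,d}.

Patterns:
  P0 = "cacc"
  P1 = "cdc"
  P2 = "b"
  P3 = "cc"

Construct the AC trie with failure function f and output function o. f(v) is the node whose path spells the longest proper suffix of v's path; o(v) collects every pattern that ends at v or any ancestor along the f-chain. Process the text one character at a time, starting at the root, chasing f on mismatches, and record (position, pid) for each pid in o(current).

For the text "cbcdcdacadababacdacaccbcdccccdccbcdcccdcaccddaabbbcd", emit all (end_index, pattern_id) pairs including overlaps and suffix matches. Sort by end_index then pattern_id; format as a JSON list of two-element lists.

Build:
Trie nodes:
  n0 'ε': b→7 c→1
  n1 'c': a→2 c→8 d→5
  n2 'ca': c→3
  n3 'cac': c→4
  n4 'cacc': ·  [P0 ends]
  n5 'cd': c→6
  n6 'cdc': ·  [P1 ends]
  n7 'b': ·  [P2 ends]
  n8 'cc': ·  [P3 ends]

Failure links (BFS by depth):
  n1('c'): parent n0 fail=0; on 'c' 0 → fail=0;  out ∅∪∅=∅
  n7('b'): parent n0 fail=0; on 'b' 0 → fail=0;  out {2}∪∅={2}
  n2('ca'): parent n1 fail=0; on 'a' 0 → fail=0;  out ∅∪∅=∅
  n5('cd'): parent n1 fail=0; on 'd' 0 → fail=0;  out ∅∪∅=∅
  n8('cc'): parent n1 fail=0; on 'c' 0 → fail=1;  out {3}∪∅={3}
  n3('cac'): parent n2 fail=0; on 'c' 0 → fail=1;  out ∅∪∅=∅
  n6('cdc'): parent n5 fail=0; on 'c' 0 → fail=1;  out {1}∪∅={1}
  n4('cacc'): parent n3 fail=1; on 'c' 1 → fail=8;  out {0}∪{3}={0,3}

Text stream:
[0] read 'c'  n0⇒n1
[1] read 'b'  n1⇒n7 (via fail)  ** P2@[1:1]
[2] read 'c'  n7⇒n1 (via fail)
[3] read 'd'  n1⇒n5
[4] read 'c'  n5⇒n6  ** P1@[2:4]
[5] read 'd'  n6⇒n5 (via fail)
[6] read 'a'  n5⇒n0 (via fail)
[7] read 'c'  n0⇒n1
[8] read 'a'  n1⇒n2
[9] read 'd'  n2⇒n0 (via fail)
[10] read 'a'  n0⇒n0
[11] read 'b'  n0⇒n7  ** P2@[11:11]
[12] read 'a'  n7⇒n0 (via fail)
[13] read 'b'  n0⇒n7  ** P2@[13:13]
[14] read 'a'  n7⇒n0 (via fail)
[15] read 'c'  n0⇒n1
[16] read 'd'  n1⇒n5
[17] read 'a'  n5⇒n0 (via fail)
[18] read 'c'  n0⇒n1
[19] read 'a'  n1⇒n2
[20] read 'c'  n2⇒n3
[21] read 'c'  n3⇒n4  ** P0@[18:21],P3@[20:21]
[22] read 'b'  n4⇒n7 (via fail)  ** P2@[22:22]
[23] read 'c'  n7⇒n1 (via fail)
[24] read 'd'  n1⇒n5
[25] read 'c'  n5⇒n6  ** P1@[23:25]
[26] read 'c'  n6⇒n8 (via fail)  ** P3@[25:26]
[27] read 'c'  n8⇒n8 (via fail)  ** P3@[26:27]
[28] read 'c'  n8⇒n8 (via fail)  ** P3@[27:28]
[29] read 'd'  n8⇒n5 (via fail)
[30] read 'c'  n5⇒n6  ** P1@[28:30]
[31] read 'c'  n6⇒n8 (via fail)  ** P3@[30:31]
[32] read 'b'  n8⇒n7 (via fail)  ** P2@[32:32]
[33] read 'c'  n7⇒n1 (via fail)
[34] read 'd'  n1⇒n5
[35] read 'c'  n5⇒n6  ** P1@[33:35]
[36] read 'c'  n6⇒n8 (via fail)  ** P3@[35:36]
[37] read 'c'  n8⇒n8 (via fail)  ** P3@[36:37]
[38] read 'd'  n8⇒n5 (via fail)
[39] read 'c'  n5⇒n6  ** P1@[37:39]
[40] read 'a'  n6⇒n2 (via fail)
[41] read 'c'  n2⇒n3
[42] read 'c'  n3⇒n4  ** P0@[39:42],P3@[41:42]
[43] read 'd'  n4⇒n5 (via fail)
[44] read 'd'  n5⇒n0 (via fail)
[45] read 'a'  n0⇒n0
[46] read 'a'  n0⇒n0
[47] read 'b'  n0⇒n7  ** P2@[47:47]
[48] read 'b'  n7⇒n7 (via fail)  ** P2@[48:48]
[49] read 'b'  n7⇒n7 (via fail)  ** P2@[49:49]
[50] read 'c'  n7⇒n1 (via fail)
[51] read 'd'  n1⇒n5

Matches: [[1,2],[4,1],[11,2],[13,2],[21,0],[21,3],[22,2],[25,1],[26,3],[27,3],[28,3],[30,1],[31,3],[32,2],[35,1],[36,3],[37,3],[39,1],[42,0],[42,3],[47,2],[48,2],[49,2]]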